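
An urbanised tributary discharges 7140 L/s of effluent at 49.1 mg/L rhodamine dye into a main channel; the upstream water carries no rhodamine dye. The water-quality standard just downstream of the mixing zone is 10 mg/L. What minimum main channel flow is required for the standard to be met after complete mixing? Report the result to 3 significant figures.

Set C_mix = 10: (Q·0 + 7140·49.10) / (Q + 7140) = 10
→ Q = 7140·(49.10 − 10)/(10 − 0) = 27920 L/s.

27900 L/s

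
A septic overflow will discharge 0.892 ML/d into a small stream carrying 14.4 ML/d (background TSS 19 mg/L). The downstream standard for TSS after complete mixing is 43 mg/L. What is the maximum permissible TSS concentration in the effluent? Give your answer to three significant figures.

At the limit, (Qr·Cr + Qe·Cₑ)/(Qr + Qe) = 43:
Cₑ = (15.29·43 − 14.40·19.00) / 0.8920 = 430.4 mg/L.

430 mg/L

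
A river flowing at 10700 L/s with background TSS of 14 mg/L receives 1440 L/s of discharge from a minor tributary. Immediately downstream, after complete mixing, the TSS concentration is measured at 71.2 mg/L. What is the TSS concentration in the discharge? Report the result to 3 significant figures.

Mass balance: 10700·14.00 + 1440·Cₑ = 12140·71.20
→ Cₑ = (12140·71.20 − 10700·14.00) / 1440 = 496.2 mg/L.

496 mg/L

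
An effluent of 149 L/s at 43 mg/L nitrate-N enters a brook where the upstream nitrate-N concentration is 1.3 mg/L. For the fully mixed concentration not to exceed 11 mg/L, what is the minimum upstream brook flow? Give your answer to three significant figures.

492 L/s

Set C_mix = 11: (Q·1.300 + 149.0·43.00) / (Q + 149.0) = 11
→ Q = 149.0·(43.00 − 11)/(11 − 1.300) = 491.5 L/s.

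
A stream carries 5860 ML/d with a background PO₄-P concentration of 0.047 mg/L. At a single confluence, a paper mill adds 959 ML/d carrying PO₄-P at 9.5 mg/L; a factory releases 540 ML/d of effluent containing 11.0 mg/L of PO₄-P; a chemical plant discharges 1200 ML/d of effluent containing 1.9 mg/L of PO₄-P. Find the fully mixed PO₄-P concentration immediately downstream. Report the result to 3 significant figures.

2.06 mg/L

Mass balance: C = (5860·0.04700 + 959.0·9.500 + 540.0·11.00 + 1200·1.900) / 8559 = 17610/8559 = 2.057 mg/L.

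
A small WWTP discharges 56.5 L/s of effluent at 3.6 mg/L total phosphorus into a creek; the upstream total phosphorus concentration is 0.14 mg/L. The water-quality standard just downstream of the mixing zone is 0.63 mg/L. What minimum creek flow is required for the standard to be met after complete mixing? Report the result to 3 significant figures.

Set C_mix = 0.63: (Q·0.1400 + 56.50·3.600) / (Q + 56.50) = 0.63
→ Q = 56.50·(3.600 − 0.63)/(0.63 − 0.1400) = 342.5 L/s.

342 L/s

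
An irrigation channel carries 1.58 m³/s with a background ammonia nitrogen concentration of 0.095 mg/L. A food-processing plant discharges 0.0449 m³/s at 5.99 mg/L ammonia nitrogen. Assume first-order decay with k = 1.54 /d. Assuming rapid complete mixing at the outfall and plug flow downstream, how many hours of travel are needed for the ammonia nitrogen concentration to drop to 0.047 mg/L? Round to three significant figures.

26.5 h

Flow-weighted average: C = (1.580·0.09500 + 0.04490·5.990) / 1.625 = 0.4191/1.625 = 0.2579 mg/L.
0.2579·exp(−k·t) = 0.047 → t = ln(0.2579/0.047)/k = 95510 s = 26.53 h.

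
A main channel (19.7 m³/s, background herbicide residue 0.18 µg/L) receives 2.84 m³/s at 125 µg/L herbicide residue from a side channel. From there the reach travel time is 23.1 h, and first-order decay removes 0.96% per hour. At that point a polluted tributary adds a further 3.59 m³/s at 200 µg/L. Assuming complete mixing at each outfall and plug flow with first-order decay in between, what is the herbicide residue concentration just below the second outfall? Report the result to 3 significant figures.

38.5 µg/L

Mixed concentration C = ΣQC/ΣQ = (19.70·0.1800 + 2.840·125.0) / 22.54 = 358.5/22.54 = 15.91 µg/L; combined flow 22.54 m³/s.
0.96%/h lost → k = −ln(1 − 0.0096) = 0.009646 h⁻¹.
Decay over the reach: 15.91·exp(−kt) = 15.91·0.8002 = 12.73 µg/L.
At the second outfall, C = (22.54·12.73 + 3.590·200.0) / (22.54 + 3.590) = 38.46 µg/L.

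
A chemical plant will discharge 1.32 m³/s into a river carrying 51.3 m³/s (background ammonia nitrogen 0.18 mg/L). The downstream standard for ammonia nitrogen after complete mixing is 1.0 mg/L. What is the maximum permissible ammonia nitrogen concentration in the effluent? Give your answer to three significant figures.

32.9 mg/L

At the limit, (Qr·Cr + Qe·Cₑ)/(Qr + Qe) = 1.0:
Cₑ = (52.62·1.0 − 51.30·0.1800) / 1.320 = 32.87 mg/L.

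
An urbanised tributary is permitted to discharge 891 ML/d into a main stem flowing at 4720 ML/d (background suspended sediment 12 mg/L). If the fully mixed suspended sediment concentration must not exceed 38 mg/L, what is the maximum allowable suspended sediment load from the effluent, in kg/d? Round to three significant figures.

Mass balance at the limit: 4720·12.00 + 891.0·Cₑ = 5611·38 → Cₑ = 175.7 mg/L.
891.0 ML/d = 10.31 m³/s. Load = 10.31 m³/s × 175.7 g/m³ × 86 400 s/d = 156600 kg/d.

157000 kg/d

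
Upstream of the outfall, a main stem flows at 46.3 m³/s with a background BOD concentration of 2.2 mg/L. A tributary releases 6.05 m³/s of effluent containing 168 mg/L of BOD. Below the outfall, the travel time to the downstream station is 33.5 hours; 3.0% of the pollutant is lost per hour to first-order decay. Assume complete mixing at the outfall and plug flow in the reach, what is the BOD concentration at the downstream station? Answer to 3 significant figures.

7.70 mg/L

Flow-weighted average: C = (46.30·2.200 + 6.050·168.0) / 52.35 = 1118/52.35 = 21.36 mg/L.
3.0%/h lost → k = −ln(1 − 0.03) = 0.03046 h⁻¹.
Applying C = C₀e^(−kt): 21.36 × 0.3605 = 7.700 mg/L.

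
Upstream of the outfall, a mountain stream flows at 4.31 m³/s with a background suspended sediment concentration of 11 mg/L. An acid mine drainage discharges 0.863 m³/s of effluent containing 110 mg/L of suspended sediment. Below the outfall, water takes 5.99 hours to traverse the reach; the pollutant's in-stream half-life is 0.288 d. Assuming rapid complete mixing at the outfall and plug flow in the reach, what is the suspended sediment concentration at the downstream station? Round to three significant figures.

After mixing, C = (4.310·11.00 + 0.8630·110.0) / 5.173 = 142.3/5.173 = 27.52 mg/L.
Half-life 0.288 d → k = ln 2 / 0.288 = 2.407 d⁻¹.
After decay, C = 27.52 × e^(−kt) = 27.52 × 0.5484 = 15.09 mg/L.

15.1 mg/L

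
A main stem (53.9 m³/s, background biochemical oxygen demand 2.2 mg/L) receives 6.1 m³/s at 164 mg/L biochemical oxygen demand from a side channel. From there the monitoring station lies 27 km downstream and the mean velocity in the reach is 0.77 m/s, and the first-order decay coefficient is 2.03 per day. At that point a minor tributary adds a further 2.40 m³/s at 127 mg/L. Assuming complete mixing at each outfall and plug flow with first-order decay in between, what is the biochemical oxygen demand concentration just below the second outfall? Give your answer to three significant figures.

12.8 mg/L

Conservation of mass: C = (53.90·2.200 + 6.100·164.0) / 60.00 = 1119/60.00 = 18.65 mg/L; combined flow 60.00 m³/s.
Travel time t = 27·1000 / 0.77 = 35060 s = 9.740 h.
Decay over the reach: 18.65·exp(−kt) = 18.65·0.4387 = 8.182 mg/L.
At the second outfall, C = (60.00·8.182 + 2.400·127.0) / (60.00 + 2.400) = 12.75 mg/L.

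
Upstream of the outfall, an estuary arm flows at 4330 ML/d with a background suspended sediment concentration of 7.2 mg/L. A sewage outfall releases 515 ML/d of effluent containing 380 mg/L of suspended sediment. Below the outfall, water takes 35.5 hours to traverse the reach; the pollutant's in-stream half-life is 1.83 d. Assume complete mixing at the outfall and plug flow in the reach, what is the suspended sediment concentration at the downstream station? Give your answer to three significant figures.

After mixing, C = (4330·7.200 + 515.0·380.0) / 4845 = 226900/4845 = 46.83 mg/L.
Half-life 1.83 d → k = ln 2 / 1.83 = 0.3788 d⁻¹.
Decay over the reach: 46.83·exp(−kt) = 46.83·0.5711 = 26.74 mg/L.

26.7 mg/L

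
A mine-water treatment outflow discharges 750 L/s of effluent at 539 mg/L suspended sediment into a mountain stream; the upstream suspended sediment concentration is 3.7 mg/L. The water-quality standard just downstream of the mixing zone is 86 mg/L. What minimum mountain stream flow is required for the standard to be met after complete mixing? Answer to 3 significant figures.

4130 L/s

Set C_mix = 86: (Q·3.700 + 750.0·539.0) / (Q + 750.0) = 86
→ Q = 750.0·(539.0 − 86)/(86 − 3.700) = 4128 L/s.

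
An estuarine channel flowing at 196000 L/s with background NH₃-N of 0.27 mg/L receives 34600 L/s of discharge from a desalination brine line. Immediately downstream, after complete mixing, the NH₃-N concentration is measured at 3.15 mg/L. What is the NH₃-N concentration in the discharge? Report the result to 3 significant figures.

19.5 mg/L

Mass balance: 196000·0.2700 + 34600·Cₑ = 230600·3.150
→ Cₑ = (230600·3.150 − 196000·0.2700) / 34600 = 19.46 mg/L.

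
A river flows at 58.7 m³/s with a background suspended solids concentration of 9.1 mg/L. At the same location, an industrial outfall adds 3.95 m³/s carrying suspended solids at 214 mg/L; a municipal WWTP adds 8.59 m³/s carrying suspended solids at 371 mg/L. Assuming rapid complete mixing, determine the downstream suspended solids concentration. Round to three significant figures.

Mixed concentration C = ΣQC/ΣQ = (58.70·9.100 + 3.950·214.0 + 8.590·371.0) / 71.24 = 4566/71.24 = 64.10 mg/L.

64.1 mg/L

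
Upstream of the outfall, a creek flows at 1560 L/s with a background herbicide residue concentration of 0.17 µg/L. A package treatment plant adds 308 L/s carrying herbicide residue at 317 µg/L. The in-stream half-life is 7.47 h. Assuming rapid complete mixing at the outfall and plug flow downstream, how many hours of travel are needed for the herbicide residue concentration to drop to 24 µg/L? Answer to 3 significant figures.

Mixed concentration C = ΣQC/ΣQ = (1560·0.1700 + 308.0·317.0) / 1868 = 97900/1868 = 52.41 µg/L.
Half-life 7.47 h → k = ln 2 / 7.47 = 0.09279 h⁻¹ = 2.227 d⁻¹.
52.41·exp(−k·t) = 24 → t = ln(52.41/24)/k = 30300 s = 8.417 h.

8.42 h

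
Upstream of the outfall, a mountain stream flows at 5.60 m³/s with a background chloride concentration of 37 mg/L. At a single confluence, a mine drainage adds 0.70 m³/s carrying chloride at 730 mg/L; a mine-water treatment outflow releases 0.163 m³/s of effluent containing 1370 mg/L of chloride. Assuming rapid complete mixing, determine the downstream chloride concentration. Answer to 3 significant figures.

146 mg/L

After mixing, C = (5.600·37.00 + 0.7000·730.0 + 0.1630·1370) / 6.463 = 941.5/6.463 = 145.7 mg/L.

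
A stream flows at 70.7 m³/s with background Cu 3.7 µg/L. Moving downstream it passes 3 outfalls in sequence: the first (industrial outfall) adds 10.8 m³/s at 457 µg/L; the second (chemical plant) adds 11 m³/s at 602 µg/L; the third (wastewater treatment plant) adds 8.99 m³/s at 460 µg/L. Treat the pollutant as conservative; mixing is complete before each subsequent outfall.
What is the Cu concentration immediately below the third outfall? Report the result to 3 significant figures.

Below outfall 1: Q → 81.50 m³/s, C = (70.70·3.700 + 10.80·457.0)/81.50 = 63.77 µg/L.
Below outfall 2: Q → 92.50 m³/s, C = (81.50·63.77 + 11.00·602.0)/92.50 = 127.8 µg/L.
Below outfall 3: Q → 101.5 m³/s, C = (92.50·127.8 + 8.990·460.0)/101.5 = 157.2 µg/L.

157 µg/L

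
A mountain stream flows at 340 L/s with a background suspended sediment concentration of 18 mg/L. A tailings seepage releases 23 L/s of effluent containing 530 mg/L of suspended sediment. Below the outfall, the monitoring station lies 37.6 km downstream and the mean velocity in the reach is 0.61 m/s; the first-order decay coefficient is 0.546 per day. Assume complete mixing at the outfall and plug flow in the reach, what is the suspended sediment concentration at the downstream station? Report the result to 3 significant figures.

Mixed concentration C = ΣQC/ΣQ = (340.0·18.00 + 23.00·530.0) / 363.0 = 18310/363.0 = 50.44 mg/L.
Travel time t = 37.6·1000 / 0.61 = 61640 s = 17.12 h.
After decay, C = 50.44 × e^(−kt) = 50.44 × 0.6774 = 34.17 mg/L.

34.2 mg/L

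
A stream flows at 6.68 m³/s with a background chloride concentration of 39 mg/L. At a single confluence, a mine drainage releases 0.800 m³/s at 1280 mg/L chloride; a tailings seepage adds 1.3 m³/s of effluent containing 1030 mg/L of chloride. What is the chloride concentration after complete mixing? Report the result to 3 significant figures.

299 mg/L

Mass balance: C = (6.680·39.00 + 0.8000·1280 + 1.300·1030) / 8.780 = 2624/8.780 = 298.8 mg/L.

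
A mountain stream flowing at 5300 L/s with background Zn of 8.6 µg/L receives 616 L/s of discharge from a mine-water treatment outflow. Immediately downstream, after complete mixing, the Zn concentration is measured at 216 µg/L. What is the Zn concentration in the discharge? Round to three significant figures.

Mass balance: 5300·8.600 + 616.0·Cₑ = 5916·216.0
→ Cₑ = (5916·216.0 − 5300·8.600) / 616.0 = 2000 µg/L.

2000 µg/L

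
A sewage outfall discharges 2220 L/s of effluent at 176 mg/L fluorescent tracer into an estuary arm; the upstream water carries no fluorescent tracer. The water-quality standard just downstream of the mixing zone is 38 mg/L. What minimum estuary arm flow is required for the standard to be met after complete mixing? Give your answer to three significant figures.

Set C_mix = 38: (Q·0 + 2220·176.0) / (Q + 2220) = 38
→ Q = 2220·(176.0 − 38)/(38 − 0) = 8062 L/s.

8060 L/s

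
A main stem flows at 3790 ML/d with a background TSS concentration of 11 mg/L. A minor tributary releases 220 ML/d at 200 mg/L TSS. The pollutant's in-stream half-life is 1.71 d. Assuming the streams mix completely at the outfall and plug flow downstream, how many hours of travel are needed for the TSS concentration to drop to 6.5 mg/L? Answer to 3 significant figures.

After mixing, C = (3790·11.00 + 220.0·200.0) / 4010 = 85690/4010 = 21.37 mg/L.
Half-life 1.71 d → k = ln 2 / 1.71 = 0.4053 d⁻¹.
21.37·exp(−k·t) = 6.5 → t = ln(21.37/6.5)/k = 253700 s = 70.47 h.

70.5 h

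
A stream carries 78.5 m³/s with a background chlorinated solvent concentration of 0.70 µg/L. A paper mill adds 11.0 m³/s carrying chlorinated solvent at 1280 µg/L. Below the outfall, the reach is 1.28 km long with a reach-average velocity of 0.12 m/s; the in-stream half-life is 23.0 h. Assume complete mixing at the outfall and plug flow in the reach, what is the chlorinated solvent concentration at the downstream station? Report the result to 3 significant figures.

Flow-weighted average: C = (78.50·0.7000 + 11.00·1280) / 89.50 = 14130/89.50 = 157.9 µg/L.
Travel time t = 1.28·1000 / 0.12 = 10670 s = 2.963 h.
Half-life 23.0 h → k = ln 2 / 23.0 = 0.03014 h⁻¹ = 0.7233 d⁻¹.
Applying C = C₀e^(−kt): 157.9 × 0.9146 = 144.4 µg/L.

144 µg/L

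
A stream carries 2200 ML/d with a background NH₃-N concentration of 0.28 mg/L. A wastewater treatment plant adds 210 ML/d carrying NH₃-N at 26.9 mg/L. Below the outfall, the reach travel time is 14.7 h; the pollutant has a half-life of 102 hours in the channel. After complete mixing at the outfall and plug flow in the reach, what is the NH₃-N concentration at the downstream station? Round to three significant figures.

Mass balance: C = (2200·0.2800 + 210.0·26.90) / 2410 = 6265/2410 = 2.600 mg/L.
Half-life 102 h → k = ln 2 / 102 = 0.006796 h⁻¹ = 0.1631 d⁻¹.
First-order decay: C = 2.600·exp(−k·t) = 2.600·0.9049 = 2.352 mg/L.

2.35 mg/L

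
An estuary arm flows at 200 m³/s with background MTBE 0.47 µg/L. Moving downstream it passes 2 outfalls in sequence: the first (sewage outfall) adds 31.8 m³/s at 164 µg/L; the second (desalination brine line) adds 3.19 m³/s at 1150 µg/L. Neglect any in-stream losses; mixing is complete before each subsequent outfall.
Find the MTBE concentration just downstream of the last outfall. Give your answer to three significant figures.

Below outfall 1: Q → 231.8 m³/s, C = (200.0·0.4700 + 31.80·164.0)/231.8 = 22.90 µg/L.
Below outfall 2: Q → 235.0 m³/s, C = (231.8·22.90 + 3.190·1150)/235.0 = 38.20 µg/L.

38.2 µg/L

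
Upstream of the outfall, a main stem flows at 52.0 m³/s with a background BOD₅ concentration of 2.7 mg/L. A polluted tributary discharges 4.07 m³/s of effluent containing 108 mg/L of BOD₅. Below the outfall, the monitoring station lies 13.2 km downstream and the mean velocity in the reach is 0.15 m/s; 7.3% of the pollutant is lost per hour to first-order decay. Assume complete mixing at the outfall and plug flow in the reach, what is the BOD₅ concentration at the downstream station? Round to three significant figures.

1.62 mg/L

Conservation of mass: C = (52.00·2.700 + 4.070·108.0) / 56.07 = 580.0/56.07 = 10.34 mg/L.
Travel time t = 13.2·1000 / 0.15 = 88000 s = 24.44 h.
7.3%/h lost → k = −ln(1 − 0.073) = 0.07580 h⁻¹.
Applying C = C₀e^(−kt): 10.34 × 0.1568 = 1.622 mg/L.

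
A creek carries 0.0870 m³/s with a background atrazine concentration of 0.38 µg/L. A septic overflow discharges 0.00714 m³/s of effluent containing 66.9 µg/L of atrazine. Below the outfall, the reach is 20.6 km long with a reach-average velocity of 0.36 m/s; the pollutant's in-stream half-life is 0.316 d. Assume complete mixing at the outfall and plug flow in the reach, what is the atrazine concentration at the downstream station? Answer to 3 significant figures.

1.27 µg/L

Flow-weighted average: C = (0.08700·0.3800 + 0.007140·66.90) / 0.09414 = 0.5107/0.09414 = 5.425 µg/L.
Travel time t = 20.6·1000 / 0.36 = 57220 s = 15.90 h.
Half-life 0.316 d → k = ln 2 / 0.316 = 2.194 d⁻¹.
First-order decay: C = 5.425·exp(−k·t) = 5.425·0.2339 = 1.269 µg/L.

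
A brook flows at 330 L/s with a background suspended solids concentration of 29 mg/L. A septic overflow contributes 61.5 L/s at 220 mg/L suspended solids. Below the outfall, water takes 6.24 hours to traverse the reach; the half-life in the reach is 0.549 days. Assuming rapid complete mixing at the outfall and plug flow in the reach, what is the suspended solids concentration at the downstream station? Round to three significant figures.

After mixing, C = (330.0·29.00 + 61.50·220.0) / 391.5 = 23100/391.5 = 59.00 mg/L.
Half-life 0.549 d → k = ln 2 / 0.549 = 1.263 d⁻¹.
First-order decay: C = 59.00·exp(−k·t) = 59.00·0.7202 = 42.49 mg/L.

42.5 mg/L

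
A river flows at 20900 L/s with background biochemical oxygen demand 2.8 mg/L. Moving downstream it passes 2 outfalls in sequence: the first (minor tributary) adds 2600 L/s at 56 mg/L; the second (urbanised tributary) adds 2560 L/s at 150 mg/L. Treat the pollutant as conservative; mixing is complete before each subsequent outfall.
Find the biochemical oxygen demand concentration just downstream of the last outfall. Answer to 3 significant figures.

22.6 mg/L

Outfall 1: combined Q = 23500 L/s; C = (20900·2.800 + 2600·56.00)/23500 = 8.686 mg/L.
Outfall 2: combined Q = 26060 L/s; C = (23500·8.686 + 2560·150.0)/26060 = 22.57 mg/L.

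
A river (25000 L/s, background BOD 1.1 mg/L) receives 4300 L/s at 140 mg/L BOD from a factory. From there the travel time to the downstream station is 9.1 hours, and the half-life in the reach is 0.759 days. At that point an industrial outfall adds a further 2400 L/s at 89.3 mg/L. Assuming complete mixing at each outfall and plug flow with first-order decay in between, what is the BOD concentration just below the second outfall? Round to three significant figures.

Conservation of mass: C = (25000·1.100 + 4300·140.0) / 29300 = 629500/29300 = 21.48 mg/L; combined flow 29300 L/s.
Half-life 0.759 d → k = ln 2 / 0.759 = 0.9132 d⁻¹.
Decay over the reach: 21.48·exp(−kt) = 21.48·0.7073 = 15.20 mg/L.
At the second outfall, C = (29300·15.20 + 2400·89.30) / (29300 + 2400) = 20.81 mg/L.

20.8 mg/L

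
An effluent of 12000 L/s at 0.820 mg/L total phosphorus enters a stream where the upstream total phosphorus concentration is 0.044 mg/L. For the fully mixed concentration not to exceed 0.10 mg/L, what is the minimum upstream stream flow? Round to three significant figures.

Set C_mix = 0.10: (Q·0.04400 + 12000·0.8200) / (Q + 12000) = 0.10
→ Q = 12000·(0.8200 − 0.10)/(0.10 − 0.04400) = 154300 L/s.

154000 L/s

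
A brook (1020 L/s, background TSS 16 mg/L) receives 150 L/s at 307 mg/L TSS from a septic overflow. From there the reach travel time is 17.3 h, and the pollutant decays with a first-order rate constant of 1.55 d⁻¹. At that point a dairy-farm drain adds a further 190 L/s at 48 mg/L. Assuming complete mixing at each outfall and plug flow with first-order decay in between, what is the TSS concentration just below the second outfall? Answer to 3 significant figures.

21.7 mg/L

Mass balance: C = (1020·16.00 + 150.0·307.0) / 1170 = 62370/1170 = 53.31 mg/L; combined flow 1170 L/s.
After decay, C = 53.31 × e^(−kt) = 53.31 × 0.3272 = 17.44 mg/L.
At the second outfall, C = (1170·17.44 + 190.0·48.00) / (1170 + 190.0) = 21.71 mg/L.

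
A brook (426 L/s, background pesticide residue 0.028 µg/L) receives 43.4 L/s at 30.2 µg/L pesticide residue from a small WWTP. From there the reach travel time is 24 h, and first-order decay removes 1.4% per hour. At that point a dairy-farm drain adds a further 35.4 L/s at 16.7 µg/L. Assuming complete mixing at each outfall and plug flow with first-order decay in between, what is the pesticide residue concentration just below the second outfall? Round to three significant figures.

3.04 µg/L

Mass balance: C = (426.0·0.02800 + 43.40·30.20) / 469.4 = 1323/469.4 = 2.818 µg/L; combined flow 469.4 L/s.
1.4%/h lost → k = −ln(1 − 0.014) = 0.01410 h⁻¹.
Applying C = C₀e^(−kt): 2.818 × 0.7129 = 2.009 µg/L.
Second outfall: C = (469.4·2.009 + 35.40·16.70)/504.8 = 3.039 µg/L.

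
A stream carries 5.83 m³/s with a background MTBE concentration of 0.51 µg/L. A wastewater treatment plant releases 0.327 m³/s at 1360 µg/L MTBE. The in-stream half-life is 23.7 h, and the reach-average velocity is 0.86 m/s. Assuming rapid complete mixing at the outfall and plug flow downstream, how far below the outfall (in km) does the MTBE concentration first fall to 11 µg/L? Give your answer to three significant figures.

200 km

Mixed concentration C = ΣQC/ΣQ = (5.830·0.5100 + 0.3270·1360) / 6.157 = 447.7/6.157 = 72.71 µg/L.
Half-life 23.7 h → k = ln 2 / 23.7 = 0.02925 h⁻¹ = 0.7019 d⁻¹.
Set 72.71·exp(−k·t) = 11 → t = ln(72.71/11)/k = 232500 s = 64.58 h.
Distance = v·t = 0.86·232500 = 199900 m = 199.9 km.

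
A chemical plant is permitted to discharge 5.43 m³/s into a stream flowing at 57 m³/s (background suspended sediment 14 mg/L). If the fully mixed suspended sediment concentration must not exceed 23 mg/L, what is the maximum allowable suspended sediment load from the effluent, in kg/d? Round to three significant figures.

55100 kg/d

Mass balance at the limit: 57.00·14.00 + 5.430·Cₑ = 62.43·23 → Cₑ = 117.5 mg/L.
Load = 5.430 m³/s × 117.5 g/m³ × 86 400 s/d = 55110 kg/d.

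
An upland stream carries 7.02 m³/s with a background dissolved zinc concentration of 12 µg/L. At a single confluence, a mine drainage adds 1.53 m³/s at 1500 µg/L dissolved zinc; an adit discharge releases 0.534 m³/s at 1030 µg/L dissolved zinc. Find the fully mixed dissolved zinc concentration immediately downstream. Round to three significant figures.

322 µg/L

Flow-weighted average: C = (7.020·12.00 + 1.530·1500 + 0.5340·1030) / 9.084 = 2929/9.084 = 322.5 µg/L.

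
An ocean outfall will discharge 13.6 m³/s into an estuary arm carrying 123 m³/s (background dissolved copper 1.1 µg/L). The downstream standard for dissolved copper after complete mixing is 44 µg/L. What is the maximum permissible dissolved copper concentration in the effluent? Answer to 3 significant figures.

At the limit, (Qr·Cr + Qe·Cₑ)/(Qr + Qe) = 44:
Cₑ = (136.6·44 − 123.0·1.100) / 13.60 = 432.0 µg/L.

432 µg/L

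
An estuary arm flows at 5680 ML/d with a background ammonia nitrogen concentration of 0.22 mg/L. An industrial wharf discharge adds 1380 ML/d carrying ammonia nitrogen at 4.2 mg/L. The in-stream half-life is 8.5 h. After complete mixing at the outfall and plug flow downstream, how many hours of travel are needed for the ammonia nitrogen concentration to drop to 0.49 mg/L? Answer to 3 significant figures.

Mixed concentration C = ΣQC/ΣQ = (5680·0.2200 + 1380·4.200) / 7060 = 7046/7060 = 0.9980 mg/L.
Half-life 8.5 h → k = ln 2 / 8.5 = 0.08155 h⁻¹ = 1.957 d⁻¹.
0.9980·exp(−k·t) = 0.49 → t = ln(0.9980/0.49)/k = 31400 s = 8.723 h.

8.72 h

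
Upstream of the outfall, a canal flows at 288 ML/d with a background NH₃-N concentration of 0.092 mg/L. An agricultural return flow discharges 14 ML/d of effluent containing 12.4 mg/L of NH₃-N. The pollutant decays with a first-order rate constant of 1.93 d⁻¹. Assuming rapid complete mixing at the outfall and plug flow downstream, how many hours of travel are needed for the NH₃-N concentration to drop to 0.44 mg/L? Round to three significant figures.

5.09 h

Conservation of mass: C = (288.0·0.09200 + 14.00·12.40) / 302.0 = 200.1/302.0 = 0.6626 mg/L.
0.6626·exp(−k·t) = 0.44 → t = ln(0.6626/0.44)/k = 18330 s = 5.090 h.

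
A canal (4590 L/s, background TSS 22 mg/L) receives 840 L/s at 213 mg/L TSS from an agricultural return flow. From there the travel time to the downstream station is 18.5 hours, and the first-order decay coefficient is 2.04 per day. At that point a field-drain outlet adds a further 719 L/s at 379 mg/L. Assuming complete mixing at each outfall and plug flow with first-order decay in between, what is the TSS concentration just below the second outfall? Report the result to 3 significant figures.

After mixing, C = (4590·22.00 + 840.0·213.0) / 5430 = 279900/5430 = 51.55 mg/L; combined flow 5430 L/s.
First-order decay: C = 51.55·exp(−k·t) = 51.55·0.2075 = 10.70 mg/L.
Second outfall: C = (5430·10.70 + 719.0·379.0)/6149 = 53.76 mg/L.

53.8 mg/L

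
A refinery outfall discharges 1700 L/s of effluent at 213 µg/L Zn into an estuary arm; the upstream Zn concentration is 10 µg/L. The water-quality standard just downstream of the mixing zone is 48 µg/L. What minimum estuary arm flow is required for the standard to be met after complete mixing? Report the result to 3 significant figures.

Set C_mix = 48: (Q·10.00 + 1700·213.0) / (Q + 1700) = 48
→ Q = 1700·(213.0 − 48)/(48 − 10.00) = 7382 L/s.

7380 L/s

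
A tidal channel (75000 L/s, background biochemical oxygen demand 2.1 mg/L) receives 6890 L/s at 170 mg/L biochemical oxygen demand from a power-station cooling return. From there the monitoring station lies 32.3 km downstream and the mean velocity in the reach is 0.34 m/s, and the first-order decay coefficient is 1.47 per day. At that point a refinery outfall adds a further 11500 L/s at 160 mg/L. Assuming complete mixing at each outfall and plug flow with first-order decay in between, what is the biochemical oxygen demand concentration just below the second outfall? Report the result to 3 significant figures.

22.5 mg/L

Flow-weighted average: C = (75000·2.100 + 6890·170.0) / 81890 = 1329000/81890 = 16.23 mg/L; combined flow 81890 L/s.
Travel time t = 32.3·1000 / 0.34 = 95000 s = 26.39 h.
After decay, C = 16.23 × e^(−kt) = 16.23 × 0.1986 = 3.223 mg/L.
At the second outfall, C = (81890·3.223 + 11500·160.0) / (81890 + 11500) = 22.53 mg/L.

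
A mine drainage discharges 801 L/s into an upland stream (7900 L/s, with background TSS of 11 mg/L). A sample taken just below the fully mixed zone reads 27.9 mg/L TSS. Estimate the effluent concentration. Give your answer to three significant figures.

195 mg/L

Mass balance: 7900·11.00 + 801.0·Cₑ = 8701·27.90
→ Cₑ = (8701·27.90 − 7900·11.00) / 801.0 = 194.6 mg/L.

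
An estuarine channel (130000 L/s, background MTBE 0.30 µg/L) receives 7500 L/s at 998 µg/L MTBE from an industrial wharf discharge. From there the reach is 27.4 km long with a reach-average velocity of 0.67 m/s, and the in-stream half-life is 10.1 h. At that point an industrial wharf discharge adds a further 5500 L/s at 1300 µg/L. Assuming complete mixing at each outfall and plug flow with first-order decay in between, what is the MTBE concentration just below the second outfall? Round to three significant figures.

Flow-weighted average: C = (130000·0.3000 + 7500·998.0) / 137500 = 7524000/137500 = 54.72 µg/L; combined flow 137500 L/s.
Travel time t = 27.4·1000 / 0.67 = 40900 s = 11.36 h.
Half-life 10.1 h → k = ln 2 / 10.1 = 0.06863 h⁻¹ = 1.647 d⁻¹.
Applying C = C₀e^(−kt): 54.72 × 0.4586 = 25.09 µg/L.
At the second outfall, C = (137500·25.09 + 5500·1300) / (137500 + 5500) = 74.13 µg/L.

74.1 µg/L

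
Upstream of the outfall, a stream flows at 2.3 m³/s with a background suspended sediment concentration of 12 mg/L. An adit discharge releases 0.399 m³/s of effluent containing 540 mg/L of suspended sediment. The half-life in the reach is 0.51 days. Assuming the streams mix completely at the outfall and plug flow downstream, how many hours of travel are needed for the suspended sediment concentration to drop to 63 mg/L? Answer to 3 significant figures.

6.31 h

Mixed concentration C = ΣQC/ΣQ = (2.300·12.00 + 0.3990·540.0) / 2.699 = 243.1/2.699 = 90.06 mg/L.
Half-life 0.51 d → k = ln 2 / 0.51 = 1.359 d⁻¹.
90.06·exp(−k·t) = 63 → t = ln(90.06/63)/k = 22710 s = 6.309 h.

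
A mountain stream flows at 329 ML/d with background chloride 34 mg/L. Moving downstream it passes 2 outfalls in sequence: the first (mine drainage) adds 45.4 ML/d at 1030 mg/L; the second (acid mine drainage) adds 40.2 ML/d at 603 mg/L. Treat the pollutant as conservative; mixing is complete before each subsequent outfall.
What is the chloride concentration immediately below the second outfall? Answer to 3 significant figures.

198 mg/L

After outfall 1: Q = 329.0 + 45.40 = 374.4 ML/d; C = (329.0·34.00 + 45.40·1030)/374.4 = 154.8 mg/L.
After outfall 2: Q = 374.4 + 40.20 = 414.6 ML/d; C = (374.4·154.8 + 40.20·603.0)/414.6 = 198.2 mg/L.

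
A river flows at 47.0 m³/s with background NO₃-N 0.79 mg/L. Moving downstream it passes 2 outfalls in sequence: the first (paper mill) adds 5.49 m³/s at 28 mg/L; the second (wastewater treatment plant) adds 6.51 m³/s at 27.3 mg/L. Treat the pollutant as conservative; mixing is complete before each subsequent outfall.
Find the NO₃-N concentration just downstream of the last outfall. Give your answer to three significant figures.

Outfall 1: combined Q = 52.49 m³/s; C = (47.00·0.7900 + 5.490·28.00)/52.49 = 3.636 mg/L.
Outfall 2: combined Q = 59.00 m³/s; C = (52.49·3.636 + 6.510·27.30)/59.00 = 6.247 mg/L.

6.25 mg/L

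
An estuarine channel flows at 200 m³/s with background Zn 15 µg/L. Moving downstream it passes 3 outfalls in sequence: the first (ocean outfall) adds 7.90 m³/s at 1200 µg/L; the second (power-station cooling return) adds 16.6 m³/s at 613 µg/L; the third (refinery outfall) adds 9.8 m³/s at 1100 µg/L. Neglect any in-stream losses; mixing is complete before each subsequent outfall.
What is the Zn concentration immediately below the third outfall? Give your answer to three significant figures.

143 µg/L

Outfall 1: combined Q = 207.9 m³/s; C = (200.0·15.00 + 7.900·1200)/207.9 = 60.03 µg/L.
Outfall 2: combined Q = 224.5 m³/s; C = (207.9·60.03 + 16.60·613.0)/224.5 = 100.9 µg/L.
Outfall 3: combined Q = 234.3 m³/s; C = (224.5·100.9 + 9.800·1100)/234.3 = 142.7 µg/L.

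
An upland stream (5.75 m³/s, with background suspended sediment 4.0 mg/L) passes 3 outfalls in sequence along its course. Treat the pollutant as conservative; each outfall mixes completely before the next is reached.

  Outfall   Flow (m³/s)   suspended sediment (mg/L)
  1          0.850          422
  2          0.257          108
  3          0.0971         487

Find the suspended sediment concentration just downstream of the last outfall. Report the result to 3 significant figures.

65.7 mg/L

Outfall 1: combined Q = 6.600 m³/s; C = (5.750·4.000 + 0.8500·422.0)/6.600 = 57.83 mg/L.
Outfall 2: combined Q = 6.857 m³/s; C = (6.600·57.83 + 0.2570·108.0)/6.857 = 59.71 mg/L.
Outfall 3: combined Q = 6.954 m³/s; C = (6.857·59.71 + 0.09710·487.0)/6.954 = 65.68 mg/L.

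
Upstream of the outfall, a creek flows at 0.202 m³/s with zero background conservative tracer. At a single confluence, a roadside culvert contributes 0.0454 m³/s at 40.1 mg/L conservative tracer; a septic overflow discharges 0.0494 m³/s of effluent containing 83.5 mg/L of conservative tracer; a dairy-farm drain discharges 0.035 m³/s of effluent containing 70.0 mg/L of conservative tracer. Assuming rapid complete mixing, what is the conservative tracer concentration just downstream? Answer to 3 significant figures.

25.3 mg/L

Mixed concentration C = ΣQC/ΣQ = (0.2020·0 + 0.04540·40.10 + 0.04940·83.50 + 0.03500·70.00) / 0.3318 = 8.395/0.3318 = 25.30 mg/L.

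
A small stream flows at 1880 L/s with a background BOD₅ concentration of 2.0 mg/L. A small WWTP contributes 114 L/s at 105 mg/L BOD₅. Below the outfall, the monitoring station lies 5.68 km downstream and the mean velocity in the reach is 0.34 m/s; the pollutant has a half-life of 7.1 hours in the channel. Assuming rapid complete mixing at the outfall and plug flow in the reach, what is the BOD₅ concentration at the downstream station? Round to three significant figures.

5.01 mg/L

Mixed concentration C = ΣQC/ΣQ = (1880·2.000 + 114.0·105.0) / 1994 = 15730/1994 = 7.889 mg/L.
Travel time t = 5.68·1000 / 0.34 = 16710 s = 4.641 h.
Half-life 7.1 h → k = ln 2 / 7.1 = 0.09763 h⁻¹ = 2.343 d⁻¹.
Decay over the reach: 7.889·exp(−kt) = 7.889·0.6357 = 5.015 mg/L.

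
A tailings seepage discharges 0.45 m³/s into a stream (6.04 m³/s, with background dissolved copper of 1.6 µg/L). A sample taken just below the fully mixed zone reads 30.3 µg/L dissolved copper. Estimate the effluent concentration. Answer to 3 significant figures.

416 µg/L

Mass balance: 6.040·1.600 + 0.4500·Cₑ = 6.490·30.30
→ Cₑ = (6.490·30.30 − 6.040·1.600) / 0.4500 = 415.5 µg/L.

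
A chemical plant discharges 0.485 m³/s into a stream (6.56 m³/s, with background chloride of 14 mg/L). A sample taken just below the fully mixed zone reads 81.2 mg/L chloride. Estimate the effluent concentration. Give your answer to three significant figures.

990 mg/L

Mass balance: 6.560·14.00 + 0.4850·Cₑ = 7.045·81.20
→ Cₑ = (7.045·81.20 − 6.560·14.00) / 0.4850 = 990.1 mg/L.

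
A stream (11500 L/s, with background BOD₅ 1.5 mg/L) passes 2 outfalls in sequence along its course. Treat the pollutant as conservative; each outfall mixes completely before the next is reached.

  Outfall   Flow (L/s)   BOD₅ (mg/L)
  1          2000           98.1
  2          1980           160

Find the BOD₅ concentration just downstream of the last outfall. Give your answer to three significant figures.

Below outfall 1: Q → 13500 L/s, C = (11500·1.500 + 2000·98.10)/13500 = 15.81 mg/L.
Below outfall 2: Q → 15480 L/s, C = (13500·15.81 + 1980·160.0)/15480 = 34.25 mg/L.

34.3 mg/L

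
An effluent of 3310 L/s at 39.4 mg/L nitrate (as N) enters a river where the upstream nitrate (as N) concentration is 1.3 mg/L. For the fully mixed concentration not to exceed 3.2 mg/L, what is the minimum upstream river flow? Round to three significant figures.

63100 L/s

Set C_mix = 3.2: (Q·1.300 + 3310·39.40) / (Q + 3310) = 3.2
→ Q = 3310·(39.40 − 3.2)/(3.2 − 1.300) = 63060 L/s.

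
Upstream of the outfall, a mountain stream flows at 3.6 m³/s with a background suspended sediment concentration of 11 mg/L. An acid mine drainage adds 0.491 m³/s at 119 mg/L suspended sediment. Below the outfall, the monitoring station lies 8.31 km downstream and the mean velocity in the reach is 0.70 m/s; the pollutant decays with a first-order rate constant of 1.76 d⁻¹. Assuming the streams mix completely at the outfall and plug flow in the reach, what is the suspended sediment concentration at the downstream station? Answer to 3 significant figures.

After mixing, C = (3.600·11.00 + 0.4910·119.0) / 4.091 = 98.03/4.091 = 23.96 mg/L.
Travel time t = 8.31·1000 / 0.70 = 11870 s = 3.298 h.
After decay, C = 23.96 × e^(−kt) = 23.96 × 0.7852 = 18.81 mg/L.

18.8 mg/L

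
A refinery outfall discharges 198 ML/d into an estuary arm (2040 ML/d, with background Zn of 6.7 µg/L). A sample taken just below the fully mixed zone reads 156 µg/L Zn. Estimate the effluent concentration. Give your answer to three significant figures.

Mass balance: 2040·6.700 + 198.0·Cₑ = 2238·156.0
→ Cₑ = (2238·156.0 − 2040·6.700) / 198.0 = 1694 µg/L.

1690 µg/L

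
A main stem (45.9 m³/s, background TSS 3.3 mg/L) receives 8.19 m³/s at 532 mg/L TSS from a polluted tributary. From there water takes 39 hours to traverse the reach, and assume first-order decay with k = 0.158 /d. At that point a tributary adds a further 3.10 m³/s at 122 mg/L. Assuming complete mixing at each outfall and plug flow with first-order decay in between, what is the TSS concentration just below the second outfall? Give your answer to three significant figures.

67.6 mg/L

Flow-weighted average: C = (45.90·3.300 + 8.190·532.0) / 54.09 = 4509/54.09 = 83.35 mg/L; combined flow 54.09 m³/s.
Decay over the reach: 83.35·exp(−kt) = 83.35·0.7736 = 64.48 mg/L.
At the second outfall, C = (54.09·64.48 + 3.100·122.0) / (54.09 + 3.100) = 67.60 mg/L.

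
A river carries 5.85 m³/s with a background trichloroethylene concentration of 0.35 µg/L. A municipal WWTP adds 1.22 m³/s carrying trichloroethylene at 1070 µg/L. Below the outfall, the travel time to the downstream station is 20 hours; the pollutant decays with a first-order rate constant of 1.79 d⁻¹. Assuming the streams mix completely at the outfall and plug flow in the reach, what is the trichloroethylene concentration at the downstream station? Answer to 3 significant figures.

Mixed concentration C = ΣQC/ΣQ = (5.850·0.3500 + 1.220·1070) / 7.070 = 1307/7.070 = 184.9 µg/L.
Applying C = C₀e^(−kt): 184.9 × 0.2250 = 41.61 µg/L.

41.6 µg/L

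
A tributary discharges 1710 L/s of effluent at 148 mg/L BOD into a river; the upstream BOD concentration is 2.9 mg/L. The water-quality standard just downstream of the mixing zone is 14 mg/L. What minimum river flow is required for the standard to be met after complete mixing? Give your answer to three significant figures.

Set C_mix = 14: (Q·2.900 + 1710·148.0) / (Q + 1710) = 14
→ Q = 1710·(148.0 − 14)/(14 − 2.900) = 20640 L/s.

20600 L/s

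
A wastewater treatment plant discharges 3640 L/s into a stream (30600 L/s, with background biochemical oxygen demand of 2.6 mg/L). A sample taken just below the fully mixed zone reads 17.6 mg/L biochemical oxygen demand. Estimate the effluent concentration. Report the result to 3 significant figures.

144 mg/L

Mass balance: 30600·2.600 + 3640·Cₑ = 34240·17.60
→ Cₑ = (34240·17.60 − 30600·2.600) / 3640 = 143.7 mg/L.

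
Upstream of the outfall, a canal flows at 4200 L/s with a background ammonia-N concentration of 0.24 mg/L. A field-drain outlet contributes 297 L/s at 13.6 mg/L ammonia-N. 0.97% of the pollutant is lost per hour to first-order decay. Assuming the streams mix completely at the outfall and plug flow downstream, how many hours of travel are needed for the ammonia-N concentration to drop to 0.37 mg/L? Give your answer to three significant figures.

Conservation of mass: C = (4200·0.2400 + 297.0·13.60) / 4497 = 5047/4497 = 1.122 mg/L.
0.97%/h lost → k = −ln(1 − 0.0097) = 0.009747 h⁻¹.
1.122·exp(−k·t) = 0.37 → t = ln(1.122/0.37)/k = 409800 s = 113.8 h.

114 h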